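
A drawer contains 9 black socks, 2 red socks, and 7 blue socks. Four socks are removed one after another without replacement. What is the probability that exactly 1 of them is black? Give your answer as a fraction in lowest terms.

One ordering (black drawn first) has probability 9/18 × 9/17 × 8/16 × 7/15 = 4536/73440 = 21/340.
There are C(4,1) = 4 such orderings, each equally likely, so P = 4 × 21/340 = 21/85.

21/85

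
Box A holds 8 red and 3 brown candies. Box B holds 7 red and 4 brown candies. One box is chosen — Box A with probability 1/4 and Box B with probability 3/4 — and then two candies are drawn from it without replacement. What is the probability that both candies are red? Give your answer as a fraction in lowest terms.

From Box A: P(both red) = (8/11)(7/10) = 28/55.
From Box B: P(both red) = (7/11)(6/10) = 21/55.
Total probability = (1/4)(28/55) + (3/4)(21/55) = 91/220.

91/220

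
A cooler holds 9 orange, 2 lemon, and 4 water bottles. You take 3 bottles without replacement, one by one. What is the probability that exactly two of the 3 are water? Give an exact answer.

66/455

One ordering (water drawn first) has probability 4/15 × 3/14 × 11/13 = 132/2730 = 22/455.
There are C(3,2) = 3 such orderings, each equally likely, so P = 3 × 22/455 = 66/455.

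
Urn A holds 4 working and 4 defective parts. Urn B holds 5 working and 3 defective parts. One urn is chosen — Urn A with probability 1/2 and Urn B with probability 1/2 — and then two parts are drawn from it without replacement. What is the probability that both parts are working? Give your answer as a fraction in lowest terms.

From Urn A: P(both working) = (4/8)(3/7) = 3/14.
From Urn B: P(both working) = (5/8)(4/7) = 5/14.
Total probability = (1/2)(3/14) + (1/2)(5/14) = 2/7.

2/7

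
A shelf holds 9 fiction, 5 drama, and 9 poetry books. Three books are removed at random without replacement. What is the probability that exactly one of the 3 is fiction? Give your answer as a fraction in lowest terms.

117/253

One ordering (fiction drawn first) has probability 9/23 × 14/22 × 13/21 = 1638/10626 = 39/253.
There are C(3,1) = 3 such orderings, each equally likely, so P = 3 × 39/253 = 117/253.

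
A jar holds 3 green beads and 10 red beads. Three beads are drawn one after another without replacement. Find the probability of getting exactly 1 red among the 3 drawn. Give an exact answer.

15/143

One ordering (red drawn first) has probability 10/13 × 3/12 × 2/11 = 60/1716 = 5/143.
There are C(3,1) = 3 such orderings, each equally likely, so P = 3 × 5/143 = 15/143.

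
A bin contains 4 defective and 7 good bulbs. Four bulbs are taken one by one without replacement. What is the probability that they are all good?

7/66

P = 7/11 × 6/10 × 5/9 × 4/8 = 840/7920 = 7/66.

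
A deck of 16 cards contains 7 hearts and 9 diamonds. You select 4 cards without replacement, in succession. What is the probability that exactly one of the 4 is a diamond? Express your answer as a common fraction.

9/52

One ordering (a diamond drawn first) has probability 9/16 × 7/15 × 6/14 × 5/13 = 1890/43680 = 9/208.
There are C(4,1) = 4 such orderings, each equally likely, so P = 4 × 9/208 = 9/52.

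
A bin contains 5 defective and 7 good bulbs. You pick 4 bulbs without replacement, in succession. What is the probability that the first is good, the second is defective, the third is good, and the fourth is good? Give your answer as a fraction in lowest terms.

Chain rule:
P = 7/12 × 5/11 × 6/10 × 5/9 = 1050/11880 = 35/396.

35/396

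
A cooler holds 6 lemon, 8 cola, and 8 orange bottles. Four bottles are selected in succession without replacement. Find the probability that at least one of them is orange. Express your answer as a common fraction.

82/95

P(no orange) = 14/22 × 13/21 × 12/20 × 11/19 = 24024/175560 = 13/95.
P(at least one) = 1 − 13/95 = 82/95.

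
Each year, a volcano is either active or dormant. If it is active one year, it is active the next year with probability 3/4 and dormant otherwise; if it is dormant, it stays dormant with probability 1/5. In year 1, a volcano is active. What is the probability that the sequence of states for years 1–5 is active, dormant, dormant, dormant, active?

Year 1 is given. For each transition, use the conditional probability from the current state:
P(dormant | active) = 1/4; P(dormant | dormant) = 1/5; P(dormant | dormant) = 1/5; P(active | dormant) = 4/5.
P = 1/4 × 1/5 × 1/5 × 4/5 = 4/500 = 1/125.

1/125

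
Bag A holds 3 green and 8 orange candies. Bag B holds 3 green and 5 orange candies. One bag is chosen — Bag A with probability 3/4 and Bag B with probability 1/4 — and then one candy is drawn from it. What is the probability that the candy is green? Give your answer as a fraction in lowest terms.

105/352

From Bag A: P(green) = 3/11.
From Bag B: P(green) = 3/8.
Total probability = (3/4)(3/11) + (1/4)(3/8) = 105/352.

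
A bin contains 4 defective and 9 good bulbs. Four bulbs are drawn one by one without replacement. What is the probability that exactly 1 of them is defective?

One ordering (defective drawn first) has probability 4/13 × 9/12 × 8/11 × 7/10 = 2016/17160 = 84/715.
There are C(4,1) = 4 such orderings, each equally likely, so P = 4 × 84/715 = 336/715.

336/715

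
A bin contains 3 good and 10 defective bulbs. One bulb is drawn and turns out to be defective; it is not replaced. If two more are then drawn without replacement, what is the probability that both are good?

After the first draw, 3 of the remaining 12 bulbs are good.
P = 3/12 × 2/11 = 6/132 = 1/22.

1/22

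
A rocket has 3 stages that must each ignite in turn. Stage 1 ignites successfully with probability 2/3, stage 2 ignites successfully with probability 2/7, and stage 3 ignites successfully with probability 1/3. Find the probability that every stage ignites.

4/63

Multiplying along the chain,
P = 2/3 × 2/7 × 1/3 = 4/63.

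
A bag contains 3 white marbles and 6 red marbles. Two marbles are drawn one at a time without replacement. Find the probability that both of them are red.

5/12

P(all red) = 6/9 × 5/8 = 30/72 = 5/12.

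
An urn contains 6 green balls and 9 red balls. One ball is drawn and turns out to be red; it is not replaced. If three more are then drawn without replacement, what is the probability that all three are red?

After the first draw, 8 of the remaining 14 balls are red.
P = 8/14 × 7/13 × 6/12 = 336/2184 = 2/13.

2/13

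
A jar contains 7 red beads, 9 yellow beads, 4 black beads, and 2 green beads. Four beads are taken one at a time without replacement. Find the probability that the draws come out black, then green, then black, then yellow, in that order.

Multiply the probability of each draw given the previous ones:
P = 4/22 × 2/21 × 3/20 × 9/19 = 216/175560 = 9/7315.

9/7315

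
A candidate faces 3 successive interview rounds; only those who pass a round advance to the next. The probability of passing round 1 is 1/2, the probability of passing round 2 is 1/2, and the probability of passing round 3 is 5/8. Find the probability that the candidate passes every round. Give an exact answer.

5/32

Each stage is reached only if all earlier stages succeed, so
P = 1/2 × 1/2 × 5/8 = 5/32.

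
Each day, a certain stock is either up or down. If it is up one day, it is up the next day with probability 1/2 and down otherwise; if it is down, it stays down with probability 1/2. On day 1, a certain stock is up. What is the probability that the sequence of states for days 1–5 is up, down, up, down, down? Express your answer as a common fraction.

1/16

Day 1 is given. For each transition, use the conditional probability from the current state:
P(down | up) = 1/2; P(up | down) = 1/2; P(down | up) = 1/2; P(down | down) = 1/2.
P = 1/2 × 1/2 × 1/2 × 1/2 = 1/16.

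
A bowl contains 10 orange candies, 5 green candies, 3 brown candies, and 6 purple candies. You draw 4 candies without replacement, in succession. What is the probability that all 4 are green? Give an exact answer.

P(every draw is green) = 5/24 × 4/23 × 3/22 × 2/21 = 120/255024 = 5/10626.

5/10626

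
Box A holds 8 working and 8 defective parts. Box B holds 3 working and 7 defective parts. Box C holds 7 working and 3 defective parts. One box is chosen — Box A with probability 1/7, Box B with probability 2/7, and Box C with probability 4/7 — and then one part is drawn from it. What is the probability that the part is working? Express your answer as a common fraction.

From Box A: P(working) = 8/16.
From Box B: P(working) = 3/10.
From Box C: P(working) = 7/10.
Total probability = (1/7)(8/16) + (2/7)(3/10) + (4/7)(7/10) = 39/70.

39/70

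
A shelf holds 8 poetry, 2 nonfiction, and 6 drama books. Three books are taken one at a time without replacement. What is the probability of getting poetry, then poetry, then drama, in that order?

Each draw changes the counts, so multiply the conditional probabilities along the sequence:
P = 8/16 × 7/15 × 6/14 = 336/3360 = 1/10.

1/10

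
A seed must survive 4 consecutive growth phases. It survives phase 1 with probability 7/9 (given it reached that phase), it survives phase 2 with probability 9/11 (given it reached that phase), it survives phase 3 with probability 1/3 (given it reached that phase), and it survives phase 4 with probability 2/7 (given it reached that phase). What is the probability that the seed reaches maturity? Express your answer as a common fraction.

2/33

Each stage is reached only if all earlier stages succeed, so
P = 7/9 × 9/11 × 1/3 × 2/7 = 126/2079 = 2/33.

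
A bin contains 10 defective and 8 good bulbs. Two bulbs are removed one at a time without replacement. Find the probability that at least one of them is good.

P(no good) = 10/18 × 9/17 = 90/306 = 5/17.
P(at least one) = 1 − 5/17 = 12/17.

12/17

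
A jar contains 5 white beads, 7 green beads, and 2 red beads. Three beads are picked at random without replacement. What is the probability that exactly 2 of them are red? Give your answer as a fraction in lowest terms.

One ordering (red drawn first) has probability 2/14 × 1/13 × 12/12 = 24/2184 = 1/91.
There are C(3,2) = 3 such orderings, each equally likely, so P = 3 × 1/91 = 3/91.

3/91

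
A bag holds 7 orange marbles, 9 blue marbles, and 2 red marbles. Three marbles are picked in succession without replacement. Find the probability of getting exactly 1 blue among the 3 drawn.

One ordering (blue drawn first) has probability 9/18 × 9/17 × 8/16 = 648/4896 = 9/68.
There are C(3,1) = 3 such orderings, each equally likely, so P = 3 × 9/68 = 27/68.

27/68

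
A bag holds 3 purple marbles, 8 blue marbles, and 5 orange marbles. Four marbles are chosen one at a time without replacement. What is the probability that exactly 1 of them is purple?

33/70

One ordering (purple drawn first) has probability 3/16 × 13/15 × 12/14 × 11/13 = 5148/43680 = 33/280.
There are C(4,1) = 4 such orderings, each equally likely, so P = 4 × 33/280 = 33/70.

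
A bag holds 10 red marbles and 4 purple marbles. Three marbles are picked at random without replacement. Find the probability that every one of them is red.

30/91

P = 10/14 × 9/13 × 8/12 = 720/2184 = 30/91.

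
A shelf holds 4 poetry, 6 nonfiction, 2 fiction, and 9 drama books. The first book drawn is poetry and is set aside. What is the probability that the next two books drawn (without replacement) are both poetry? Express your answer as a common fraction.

With the first book removed, 3 poetry remain out of 20.
P = 3/20 × 2/19 = 6/380 = 3/190.

3/190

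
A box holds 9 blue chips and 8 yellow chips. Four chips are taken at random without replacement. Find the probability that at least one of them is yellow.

161/170

P(no yellow) = 9/17 × 8/16 × 7/15 × 6/14 = 3024/57120 = 9/170.
P(at least one) = 1 − 9/170 = 161/170.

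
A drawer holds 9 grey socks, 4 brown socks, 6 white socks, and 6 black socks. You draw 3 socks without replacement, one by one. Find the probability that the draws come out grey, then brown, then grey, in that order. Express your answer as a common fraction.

Chain rule:
P = 9/25 × 4/24 × 8/23 = 288/13800 = 12/575.

12/575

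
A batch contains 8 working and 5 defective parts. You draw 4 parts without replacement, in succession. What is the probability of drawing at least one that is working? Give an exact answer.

142/143

P(no working) = 5/13 × 4/12 × 3/11 × 2/10 = 120/17160 = 1/143.
P(at least one) = 1 − 1/143 = 142/143.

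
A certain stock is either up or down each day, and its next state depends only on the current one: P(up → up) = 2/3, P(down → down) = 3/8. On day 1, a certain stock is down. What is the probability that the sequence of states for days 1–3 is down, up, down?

5/24

Day 1 is given. For each transition, use the conditional probability from the current state:
P(up | down) = 5/8; P(down | up) = 1/3.
P = 5/8 × 1/3 = 5/24.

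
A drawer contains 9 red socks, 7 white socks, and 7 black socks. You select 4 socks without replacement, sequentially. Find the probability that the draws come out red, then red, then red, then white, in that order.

21/1265

Multiply the probability of each draw given the previous ones:
P = 9/23 × 8/22 × 7/21 × 7/20 = 3528/212520 = 21/1265.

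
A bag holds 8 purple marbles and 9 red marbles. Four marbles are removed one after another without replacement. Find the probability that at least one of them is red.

P(no red) = 8/17 × 7/16 × 6/15 × 5/14 = 1680/57120 = 1/34.
P(at least one) = 1 − 1/34 = 33/34.

33/34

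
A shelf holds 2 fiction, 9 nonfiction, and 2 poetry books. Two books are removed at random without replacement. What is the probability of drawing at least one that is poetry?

P(no poetry) = 11/13 × 10/12 = 110/156 = 55/78.
P(at least one) = 1 − 55/78 = 23/78.

23/78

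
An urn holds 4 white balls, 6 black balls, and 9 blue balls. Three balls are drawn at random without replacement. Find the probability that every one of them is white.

P(every draw is white) = 4/19 × 3/18 × 2/17 = 24/5814 = 4/969.

4/969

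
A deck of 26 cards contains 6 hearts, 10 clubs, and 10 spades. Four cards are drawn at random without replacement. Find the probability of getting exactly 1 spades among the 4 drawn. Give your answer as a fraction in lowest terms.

One ordering (a spade drawn first) has probability 10/26 × 16/25 × 15/24 × 14/23 = 33600/358800 = 28/299.
There are C(4,1) = 4 such orderings, each equally likely, so P = 4 × 28/299 = 112/299.

112/299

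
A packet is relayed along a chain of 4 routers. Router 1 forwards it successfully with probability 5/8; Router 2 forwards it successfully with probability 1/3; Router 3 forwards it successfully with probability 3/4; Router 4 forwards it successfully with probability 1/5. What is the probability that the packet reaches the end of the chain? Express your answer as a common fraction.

The events are sequential, so multiply the conditional probabilities:
P = 5/8 × 1/3 × 3/4 × 1/5 = 15/480 = 1/32.

1/32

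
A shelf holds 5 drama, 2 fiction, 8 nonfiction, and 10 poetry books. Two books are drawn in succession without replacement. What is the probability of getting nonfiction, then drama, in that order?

1/15

Each draw changes the counts, so multiply the conditional probabilities along the sequence:
P = 8/25 × 5/24 = 40/600 = 1/15.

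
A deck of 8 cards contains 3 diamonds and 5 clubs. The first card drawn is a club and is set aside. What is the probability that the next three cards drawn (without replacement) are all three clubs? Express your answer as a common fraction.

After the first draw, 4 of the remaining 7 cards are clubs.
P = 4/7 × 3/6 × 2/5 = 24/210 = 4/35.

4/35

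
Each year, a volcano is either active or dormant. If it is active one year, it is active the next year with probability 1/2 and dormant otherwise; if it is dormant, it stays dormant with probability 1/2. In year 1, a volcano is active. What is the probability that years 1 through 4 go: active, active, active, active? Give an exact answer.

Year 1 is given. For each transition, use the conditional probability from the current state:
P(active | active) = 1/2; P(active | active) = 1/2; P(active | active) = 1/2.
P = 1/2 × 1/2 × 1/2 = 1/8.

1/8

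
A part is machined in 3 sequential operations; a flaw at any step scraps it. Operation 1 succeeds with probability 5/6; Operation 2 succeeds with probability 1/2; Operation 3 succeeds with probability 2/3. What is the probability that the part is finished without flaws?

Each stage is reached only if all earlier stages succeed, so
P = 5/6 × 1/2 × 2/3 = 10/36 = 5/18.

5/18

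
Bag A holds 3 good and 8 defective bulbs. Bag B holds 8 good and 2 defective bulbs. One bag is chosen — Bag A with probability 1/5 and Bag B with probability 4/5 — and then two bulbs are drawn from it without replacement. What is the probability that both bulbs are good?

From Bag A: P(both good) = (3/11)(2/10) = 3/55.
From Bag B: P(both good) = (8/10)(7/9) = 28/45.
Total probability = (1/5)(3/55) + (4/5)(28/45) = 1259/2475.

1259/2475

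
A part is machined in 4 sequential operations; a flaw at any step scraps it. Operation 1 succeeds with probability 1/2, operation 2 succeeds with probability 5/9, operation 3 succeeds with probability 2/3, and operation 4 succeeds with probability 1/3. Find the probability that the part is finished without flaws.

5/81

Each stage is reached only if all earlier stages succeed, so
P = 1/2 × 5/9 × 2/3 × 1/3 = 10/162 = 5/81.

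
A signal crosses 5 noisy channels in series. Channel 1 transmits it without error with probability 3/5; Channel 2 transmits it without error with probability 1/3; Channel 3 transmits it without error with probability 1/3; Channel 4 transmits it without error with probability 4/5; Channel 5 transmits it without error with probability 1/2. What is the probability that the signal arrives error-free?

2/75

Multiplying along the chain,
P = 3/5 × 1/3 × 1/3 × 4/5 × 1/2 = 12/450 = 2/75.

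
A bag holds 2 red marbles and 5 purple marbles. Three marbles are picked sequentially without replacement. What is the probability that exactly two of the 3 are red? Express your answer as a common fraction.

One ordering (red drawn first) has probability 2/7 × 1/6 × 5/5 = 10/210 = 1/21.
There are C(3,2) = 3 such orderings, each equally likely, so P = 3 × 1/21 = 1/7.

1/7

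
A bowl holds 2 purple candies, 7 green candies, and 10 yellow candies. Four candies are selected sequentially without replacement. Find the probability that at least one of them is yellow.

625/646

P(no yellow) = 9/19 × 8/18 × 7/17 × 6/16 = 3024/93024 = 21/646.
P(at least one) = 1 − 21/646 = 625/646.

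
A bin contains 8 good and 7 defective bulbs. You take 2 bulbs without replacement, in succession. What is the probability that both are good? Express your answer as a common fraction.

4/15

P = 8/15 × 7/14 = 56/210 = 4/15.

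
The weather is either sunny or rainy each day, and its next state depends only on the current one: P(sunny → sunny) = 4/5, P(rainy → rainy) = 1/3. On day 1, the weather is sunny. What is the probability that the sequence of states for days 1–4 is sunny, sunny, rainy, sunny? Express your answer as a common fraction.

Day 1 is given. For each transition, use the conditional probability from the current state:
P(sunny | sunny) = 4/5; P(rainy | sunny) = 1/5; P(sunny | rainy) = 2/3.
P = 4/5 × 1/5 × 2/3 = 8/75.

8/75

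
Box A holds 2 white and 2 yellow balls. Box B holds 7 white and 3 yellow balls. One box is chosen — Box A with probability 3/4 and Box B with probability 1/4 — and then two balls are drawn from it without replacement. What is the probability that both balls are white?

29/120

From Box A: P(both white) = (2/4)(1/3) = 1/6.
From Box B: P(both white) = (7/10)(6/9) = 7/15.
Total probability = (3/4)(1/6) + (1/4)(7/15) = 29/120.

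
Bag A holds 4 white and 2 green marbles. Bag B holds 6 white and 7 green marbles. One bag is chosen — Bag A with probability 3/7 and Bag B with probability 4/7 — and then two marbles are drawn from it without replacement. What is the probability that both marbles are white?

From Bag A: P(both white) = (4/6)(3/5) = 2/5.
From Bag B: P(both white) = (6/13)(5/12) = 5/26.
Total probability = (3/7)(2/5) + (4/7)(5/26) = 128/455.

128/455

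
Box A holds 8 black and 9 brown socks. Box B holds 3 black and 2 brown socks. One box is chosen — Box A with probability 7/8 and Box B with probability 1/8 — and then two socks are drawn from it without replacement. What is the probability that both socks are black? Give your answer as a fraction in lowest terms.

37/170

From Box A: P(both black) = (8/17)(7/16) = 7/34.
From Box B: P(both black) = (3/5)(2/4) = 3/10.
Total probability = (7/8)(7/34) + (1/8)(3/10) = 37/170.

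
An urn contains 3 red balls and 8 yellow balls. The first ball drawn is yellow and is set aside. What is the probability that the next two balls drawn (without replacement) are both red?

1/15

After the first draw, 3 of the remaining 10 balls are red.
P = 3/10 × 2/9 = 6/90 = 1/15.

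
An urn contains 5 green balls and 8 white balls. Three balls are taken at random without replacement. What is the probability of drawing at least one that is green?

P(no green) = 8/13 × 7/12 × 6/11 = 336/1716 = 28/143.
P(at least one) = 1 − 28/143 = 115/143.

115/143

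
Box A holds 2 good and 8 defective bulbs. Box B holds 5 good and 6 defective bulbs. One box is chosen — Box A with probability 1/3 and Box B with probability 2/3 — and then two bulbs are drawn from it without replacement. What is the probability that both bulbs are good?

From Box A: P(both good) = (2/10)(1/9) = 1/45.
From Box B: P(both good) = (5/11)(4/10) = 2/11.
Total probability = (1/3)(1/45) + (2/3)(2/11) = 191/1485.

191/1485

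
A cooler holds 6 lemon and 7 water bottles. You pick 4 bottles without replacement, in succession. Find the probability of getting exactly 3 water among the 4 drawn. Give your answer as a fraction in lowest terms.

42/143

One ordering (water drawn first) has probability 7/13 × 6/12 × 5/11 × 6/10 = 1260/17160 = 21/286.
There are C(4,3) = 4 such orderings, each equally likely, so P = 4 × 21/286 = 42/143.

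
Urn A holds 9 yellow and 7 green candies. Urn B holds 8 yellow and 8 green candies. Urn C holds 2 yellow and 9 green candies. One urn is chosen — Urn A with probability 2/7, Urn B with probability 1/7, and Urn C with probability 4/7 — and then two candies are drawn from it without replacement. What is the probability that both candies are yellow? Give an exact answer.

299/2310

From Urn A: P(both yellow) = (9/16)(8/15) = 3/10.
From Urn B: P(both yellow) = (8/16)(7/15) = 7/30.
From Urn C: P(both yellow) = (2/11)(1/10) = 1/55.
Total probability = (2/7)(3/10) + (1/7)(7/30) + (4/7)(1/55) = 299/2310.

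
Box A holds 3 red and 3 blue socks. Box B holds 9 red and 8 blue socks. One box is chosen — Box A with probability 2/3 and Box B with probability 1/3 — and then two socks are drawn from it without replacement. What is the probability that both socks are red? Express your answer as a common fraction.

113/510

From Box A: P(both red) = (3/6)(2/5) = 1/5.
From Box B: P(both red) = (9/17)(8/16) = 9/34.
Total probability = (2/3)(1/5) + (1/3)(9/34) = 113/510.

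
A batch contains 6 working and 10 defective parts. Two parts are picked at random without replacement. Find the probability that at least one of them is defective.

7/8

P(no defective) = 6/16 × 5/15 = 30/240 = 1/8.
P(at least one) = 1 − 1/8 = 7/8.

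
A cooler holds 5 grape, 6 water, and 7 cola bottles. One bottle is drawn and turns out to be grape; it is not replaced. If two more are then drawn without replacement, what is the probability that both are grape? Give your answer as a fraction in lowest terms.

3/68

After the first draw, 4 of the remaining 17 bottles are grape.
P = 4/17 × 3/16 = 12/272 = 3/68.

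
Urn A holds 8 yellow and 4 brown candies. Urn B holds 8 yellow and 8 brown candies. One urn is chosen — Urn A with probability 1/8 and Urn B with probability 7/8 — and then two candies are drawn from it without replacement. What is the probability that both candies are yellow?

679/2640

From Urn A: P(both yellow) = (8/12)(7/11) = 14/33.
From Urn B: P(both yellow) = (8/16)(7/15) = 7/30.
Total probability = (1/8)(14/33) + (7/8)(7/30) = 679/2640.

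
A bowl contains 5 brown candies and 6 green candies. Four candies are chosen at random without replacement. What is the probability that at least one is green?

65/66

P(no green) = 5/11 × 4/10 × 3/9 × 2/8 = 120/7920 = 1/66.
P(at least one) = 1 − 1/66 = 65/66.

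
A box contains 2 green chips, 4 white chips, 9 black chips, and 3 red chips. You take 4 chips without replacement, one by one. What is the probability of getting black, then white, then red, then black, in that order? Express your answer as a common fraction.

1/85

Chain rule:
P = 9/18 × 4/17 × 3/16 × 8/15 = 864/73440 = 1/85.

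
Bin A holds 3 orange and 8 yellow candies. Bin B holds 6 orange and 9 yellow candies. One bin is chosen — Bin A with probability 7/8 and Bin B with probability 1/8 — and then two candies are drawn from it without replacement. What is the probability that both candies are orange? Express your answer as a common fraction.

From Bin A: P(both orange) = (3/11)(2/10) = 3/55.
From Bin B: P(both orange) = (6/15)(5/14) = 1/7.
Total probability = (7/8)(3/55) + (1/8)(1/7) = 101/1540.

101/1540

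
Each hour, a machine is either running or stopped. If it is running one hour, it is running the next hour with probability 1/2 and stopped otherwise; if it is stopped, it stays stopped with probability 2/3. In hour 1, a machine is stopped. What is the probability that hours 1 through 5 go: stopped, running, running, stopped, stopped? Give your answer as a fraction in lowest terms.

Hour 1 is given. For each transition, use the conditional probability from the current state:
P(running | stopped) = 1/3; P(running | running) = 1/2; P(stopped | running) = 1/2; P(stopped | stopped) = 2/3.
P = 1/3 × 1/2 × 1/2 × 2/3 = 2/36 = 1/18.

1/18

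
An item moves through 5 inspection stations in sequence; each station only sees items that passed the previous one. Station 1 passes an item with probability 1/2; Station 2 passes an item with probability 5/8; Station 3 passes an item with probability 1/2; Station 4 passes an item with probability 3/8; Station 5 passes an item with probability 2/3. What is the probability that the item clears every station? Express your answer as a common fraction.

Each stage is reached only if all earlier stages succeed, so
P = 1/2 × 5/8 × 1/2 × 3/8 × 2/3 = 30/768 = 5/128.

5/128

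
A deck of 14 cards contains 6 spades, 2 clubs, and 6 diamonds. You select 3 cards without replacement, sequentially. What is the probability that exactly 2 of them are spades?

30/91

One ordering (spades drawn first) has probability 6/14 × 5/13 × 8/12 = 240/2184 = 10/91.
There are C(3,2) = 3 such orderings, each equally likely, so P = 3 × 10/91 = 30/91.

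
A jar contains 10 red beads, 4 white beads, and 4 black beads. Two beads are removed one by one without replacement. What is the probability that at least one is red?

125/153

P(no red) = 8/18 × 7/17 = 56/306 = 28/153.
P(at least one) = 1 − 28/153 = 125/153.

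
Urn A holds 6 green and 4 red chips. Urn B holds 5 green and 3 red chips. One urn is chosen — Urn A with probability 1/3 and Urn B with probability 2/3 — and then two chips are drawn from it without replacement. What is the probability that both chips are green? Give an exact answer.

From Urn A: P(both green) = (6/10)(5/9) = 1/3.
From Urn B: P(both green) = (5/8)(4/7) = 5/14.
Total probability = (1/3)(1/3) + (2/3)(5/14) = 22/63.

22/63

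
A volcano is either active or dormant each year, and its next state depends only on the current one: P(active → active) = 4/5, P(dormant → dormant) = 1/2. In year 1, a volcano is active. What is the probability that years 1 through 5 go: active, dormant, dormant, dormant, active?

1/40

Year 1 is given. For each transition, use the conditional probability from the current state:
P(dormant | active) = 1/5; P(dormant | dormant) = 1/2; P(dormant | dormant) = 1/2; P(active | dormant) = 1/2.
P = 1/5 × 1/2 × 1/2 × 1/2 = 1/40.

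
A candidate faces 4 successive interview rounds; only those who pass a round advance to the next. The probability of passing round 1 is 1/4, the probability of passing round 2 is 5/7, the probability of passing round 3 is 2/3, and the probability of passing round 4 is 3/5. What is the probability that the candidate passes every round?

1/14

Each stage is reached only if all earlier stages succeed, so
P = 1/4 × 5/7 × 2/3 × 3/5 = 30/420 = 1/14.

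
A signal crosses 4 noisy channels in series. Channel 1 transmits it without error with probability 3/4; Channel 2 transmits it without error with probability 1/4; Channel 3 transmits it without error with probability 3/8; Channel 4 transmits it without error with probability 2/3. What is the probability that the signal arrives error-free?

3/64

The events are sequential, so multiply the conditional probabilities:
P = 3/4 × 1/4 × 3/8 × 2/3 = 18/384 = 3/64.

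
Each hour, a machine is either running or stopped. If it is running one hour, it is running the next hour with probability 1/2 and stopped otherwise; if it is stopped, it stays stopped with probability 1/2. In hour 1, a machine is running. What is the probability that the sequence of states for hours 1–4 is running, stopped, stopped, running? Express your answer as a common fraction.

Hour 1 is given. For each transition, use the conditional probability from the current state:
P(stopped | running) = 1/2; P(stopped | stopped) = 1/2; P(running | stopped) = 1/2.
P = 1/2 × 1/2 × 1/2 = 1/8.

1/8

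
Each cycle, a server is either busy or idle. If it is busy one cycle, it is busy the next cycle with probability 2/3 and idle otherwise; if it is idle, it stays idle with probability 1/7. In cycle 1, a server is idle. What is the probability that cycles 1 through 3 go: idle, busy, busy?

Cycle 1 is given. For each transition, use the conditional probability from the current state:
P(busy | idle) = 6/7; P(busy | busy) = 2/3.
P = 6/7 × 2/3 = 12/21 = 4/7.

4/7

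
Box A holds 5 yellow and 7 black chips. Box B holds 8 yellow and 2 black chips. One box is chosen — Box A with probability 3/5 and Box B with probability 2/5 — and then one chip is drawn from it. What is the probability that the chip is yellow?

From Box A: P(yellow) = 5/12.
From Box B: P(yellow) = 8/10.
Total probability = (3/5)(5/12) + (2/5)(8/10) = 57/100.

57/100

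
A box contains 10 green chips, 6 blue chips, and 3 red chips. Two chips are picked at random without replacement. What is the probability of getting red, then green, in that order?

Multiply the probability of each draw given the previous ones:
P = 3/19 × 10/18 = 30/342 = 5/57.

5/57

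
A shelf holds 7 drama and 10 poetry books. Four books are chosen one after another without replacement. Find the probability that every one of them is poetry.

P = 10/17 × 9/16 × 8/15 × 7/14 = 5040/57120 = 3/34.

3/34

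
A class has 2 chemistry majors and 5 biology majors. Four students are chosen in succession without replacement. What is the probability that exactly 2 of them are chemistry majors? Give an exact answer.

2/7

One ordering (chemistry majors drawn first) has probability 2/7 × 1/6 × 5/5 × 4/4 = 40/840 = 1/21.
There are C(4,2) = 6 such orderings, each equally likely, so P = 6 × 1/21 = 2/7.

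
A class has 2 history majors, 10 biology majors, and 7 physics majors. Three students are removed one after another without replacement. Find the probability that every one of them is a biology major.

P(every draw is a biology major) = 10/19 × 9/18 × 8/17 = 720/5814 = 40/323.

40/323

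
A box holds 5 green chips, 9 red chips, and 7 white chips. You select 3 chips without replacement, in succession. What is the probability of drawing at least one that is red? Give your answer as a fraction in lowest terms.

P(no red) = 12/21 × 11/20 × 10/19 = 1320/7980 = 22/133.
P(at least one) = 1 − 22/133 = 111/133.

111/133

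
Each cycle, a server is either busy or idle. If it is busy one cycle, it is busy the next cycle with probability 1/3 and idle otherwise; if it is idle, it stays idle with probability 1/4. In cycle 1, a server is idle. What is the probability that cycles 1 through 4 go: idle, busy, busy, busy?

Cycle 1 is given. For each transition, use the conditional probability from the current state:
P(busy | idle) = 3/4; P(busy | busy) = 1/3; P(busy | busy) = 1/3.
P = 3/4 × 1/3 × 1/3 = 3/36 = 1/12.

1/12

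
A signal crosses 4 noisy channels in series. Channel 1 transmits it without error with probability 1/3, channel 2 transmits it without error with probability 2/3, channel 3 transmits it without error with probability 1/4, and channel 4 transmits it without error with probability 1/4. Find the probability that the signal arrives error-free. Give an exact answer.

The events are sequential, so multiply the conditional probabilities:
P = 1/3 × 2/3 × 1/4 × 1/4 = 2/144 = 1/72.

1/72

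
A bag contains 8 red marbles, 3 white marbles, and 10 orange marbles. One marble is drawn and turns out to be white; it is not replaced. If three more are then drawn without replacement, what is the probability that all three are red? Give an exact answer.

With the first marble removed, 8 red remain out of 20.
P = 8/20 × 7/19 × 6/18 = 336/6840 = 14/285.

14/285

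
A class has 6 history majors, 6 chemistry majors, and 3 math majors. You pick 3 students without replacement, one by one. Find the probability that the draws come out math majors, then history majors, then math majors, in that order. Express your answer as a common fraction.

6/455

Chain rule:
P = 3/15 × 6/14 × 2/13 = 36/2730 = 6/455.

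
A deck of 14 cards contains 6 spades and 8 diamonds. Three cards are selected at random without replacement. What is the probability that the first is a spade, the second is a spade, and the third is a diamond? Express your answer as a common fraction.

10/91

Multiply the probability of each draw given the previous ones:
P = 6/14 × 5/13 × 8/12 = 240/2184 = 10/91.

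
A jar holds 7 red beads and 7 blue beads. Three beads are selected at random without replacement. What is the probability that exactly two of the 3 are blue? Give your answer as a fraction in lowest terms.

One ordering (blue drawn first) has probability 7/14 × 6/13 × 7/12 = 294/2184 = 7/52.
There are C(3,2) = 3 such orderings, each equally likely, so P = 3 × 7/52 = 21/52.

21/52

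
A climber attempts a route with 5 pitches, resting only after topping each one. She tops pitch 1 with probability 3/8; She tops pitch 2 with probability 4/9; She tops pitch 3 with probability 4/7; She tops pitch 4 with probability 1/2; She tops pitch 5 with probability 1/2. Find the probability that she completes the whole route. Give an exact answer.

The events are sequential, so multiply the conditional probabilities:
P = 3/8 × 4/9 × 4/7 × 1/2 × 1/2 = 48/2016 = 1/42.

1/42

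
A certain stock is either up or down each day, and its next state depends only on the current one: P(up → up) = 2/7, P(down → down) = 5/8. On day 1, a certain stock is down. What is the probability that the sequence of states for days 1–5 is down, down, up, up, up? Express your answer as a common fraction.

15/784

Day 1 is given. For each transition, use the conditional probability from the current state:
P(down | down) = 5/8; P(up | down) = 3/8; P(up | up) = 2/7; P(up | up) = 2/7.
P = 5/8 × 3/8 × 2/7 × 2/7 = 60/3136 = 15/784.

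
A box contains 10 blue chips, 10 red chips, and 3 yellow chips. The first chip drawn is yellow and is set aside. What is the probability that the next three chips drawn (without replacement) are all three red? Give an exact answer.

6/77

After the first draw, 10 of the remaining 22 chips are red.
P = 10/22 × 9/21 × 8/20 = 720/9240 = 6/77.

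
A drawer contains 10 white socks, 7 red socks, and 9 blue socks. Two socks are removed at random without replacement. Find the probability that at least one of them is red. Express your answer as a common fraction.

154/325

P(no red) = 19/26 × 18/25 = 342/650 = 171/325.
P(at least one) = 1 − 171/325 = 154/325.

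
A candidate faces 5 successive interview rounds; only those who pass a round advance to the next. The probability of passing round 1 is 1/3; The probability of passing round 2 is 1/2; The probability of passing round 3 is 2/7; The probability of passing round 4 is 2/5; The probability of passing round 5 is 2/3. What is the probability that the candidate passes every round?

Each stage is reached only if all earlier stages succeed, so
P = 1/3 × 1/2 × 2/7 × 2/5 × 2/3 = 8/630 = 4/315.

4/315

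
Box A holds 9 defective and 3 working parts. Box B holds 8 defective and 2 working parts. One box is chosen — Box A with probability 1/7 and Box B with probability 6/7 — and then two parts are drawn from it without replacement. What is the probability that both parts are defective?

From Box A: P(both defective) = (9/12)(8/11) = 6/11.
From Box B: P(both defective) = (8/10)(7/9) = 28/45.
Total probability = (1/7)(6/11) + (6/7)(28/45) = 706/1155.

706/1155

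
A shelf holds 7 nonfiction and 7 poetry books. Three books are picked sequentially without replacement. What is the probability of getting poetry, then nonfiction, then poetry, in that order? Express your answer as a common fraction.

7/52

Chain rule:
P = 7/14 × 7/13 × 6/12 = 294/2184 = 7/52.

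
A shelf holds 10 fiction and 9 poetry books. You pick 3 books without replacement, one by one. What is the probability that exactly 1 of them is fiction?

One ordering (fiction drawn first) has probability 10/19 × 9/18 × 8/17 = 720/5814 = 40/323.
There are C(3,1) = 3 such orderings, each equally likely, so P = 3 × 40/323 = 120/323.

120/323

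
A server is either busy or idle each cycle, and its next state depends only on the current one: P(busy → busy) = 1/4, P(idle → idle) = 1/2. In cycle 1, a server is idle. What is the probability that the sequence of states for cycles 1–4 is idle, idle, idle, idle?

Cycle 1 is given. For each transition, use the conditional probability from the current state:
P(idle | idle) = 1/2; P(idle | idle) = 1/2; P(idle | idle) = 1/2.
P = 1/2 × 1/2 × 1/2 = 1/8.

1/8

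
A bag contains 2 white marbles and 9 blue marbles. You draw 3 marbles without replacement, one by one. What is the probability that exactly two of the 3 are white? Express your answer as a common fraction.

One ordering (white drawn first) has probability 2/11 × 1/10 × 9/9 = 18/990 = 1/55.
There are C(3,2) = 3 such orderings, each equally likely, so P = 3 × 1/55 = 3/55.

3/55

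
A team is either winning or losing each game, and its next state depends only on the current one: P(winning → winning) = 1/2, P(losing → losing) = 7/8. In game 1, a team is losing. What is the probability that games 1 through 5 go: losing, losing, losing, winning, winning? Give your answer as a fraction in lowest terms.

49/1024

Game 1 is given. For each transition, use the conditional probability from the current state:
P(losing | losing) = 7/8; P(losing | losing) = 7/8; P(winning | losing) = 1/8; P(winning | winning) = 1/2.
P = 7/8 × 7/8 × 1/8 × 1/2 = 49/1024.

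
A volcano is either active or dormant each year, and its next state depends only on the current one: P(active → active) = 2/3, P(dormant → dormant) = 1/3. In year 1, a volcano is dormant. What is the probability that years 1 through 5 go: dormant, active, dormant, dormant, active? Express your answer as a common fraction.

4/81

Year 1 is given. For each transition, use the conditional probability from the current state:
P(active | dormant) = 2/3; P(dormant | active) = 1/3; P(dormant | dormant) = 1/3; P(active | dormant) = 2/3.
P = 2/3 × 1/3 × 1/3 × 2/3 = 4/81.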